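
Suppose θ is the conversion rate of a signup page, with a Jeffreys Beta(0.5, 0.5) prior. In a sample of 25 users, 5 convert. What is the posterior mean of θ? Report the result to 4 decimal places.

The binomial likelihood is conjugate to the Beta prior: with 5 successes and 20 failures, the posterior is Beta(0.5+5, 0.5+20) = Beta(5.5, 20.5).
E[θ | data] = 5.5/(5.5+20.5) = 0.2115.

Posterior mean ≈ 0.2115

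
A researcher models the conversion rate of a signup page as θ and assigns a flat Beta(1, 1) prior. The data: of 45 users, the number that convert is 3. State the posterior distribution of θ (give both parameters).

Posterior: Beta(4, 43)

Observing 3 successes and 42 failures updates Beta(1, 1) by adding the success and failure counts to the two shape parameters: α = 1+3 = 4, β = 1+42 = 43.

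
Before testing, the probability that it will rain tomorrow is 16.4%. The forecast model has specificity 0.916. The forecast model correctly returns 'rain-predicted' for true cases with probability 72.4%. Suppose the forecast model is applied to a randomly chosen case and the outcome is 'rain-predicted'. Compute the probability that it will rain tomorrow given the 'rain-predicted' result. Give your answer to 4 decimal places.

P(H | E) ≈ 0.6284

Write H for 'it will rain tomorrow'. Prior odds H:¬H = 0.164/0.836 = 0.19617. For the 'rain-predicted' outcome, the likelihood ratio is 0.724/0.084 = 8.6190.
Posterior odds = 0.19617 × 8.6190 = 1.6908, so P(H|E) = 1.6908/(1+1.6908) = 0.6284.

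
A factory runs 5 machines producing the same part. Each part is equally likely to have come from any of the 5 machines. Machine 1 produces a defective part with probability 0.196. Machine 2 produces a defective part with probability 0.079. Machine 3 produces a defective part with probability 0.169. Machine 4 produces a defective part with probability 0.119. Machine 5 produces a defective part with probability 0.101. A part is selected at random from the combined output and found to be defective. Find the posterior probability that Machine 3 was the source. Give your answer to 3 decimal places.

Posterior probability ≈ 0.255

P(defective|M1) = 0.196; P(defective|M2) = 0.079; P(defective|M3) = 0.169; P(defective|M4) = 0.119; P(defective|M5) = 0.101.
Prior × likelihood for each source: 0.2·0.196=0.03920, 0.2·0.079=0.01580, 0.2·0.169=0.03380, 0.2·0.119=0.02380, 0.2·0.101=0.02020. Summing gives P(defective) = 0.13280.
P(Machine 3 | defective) = 0.03380 / 0.13280 = 0.255.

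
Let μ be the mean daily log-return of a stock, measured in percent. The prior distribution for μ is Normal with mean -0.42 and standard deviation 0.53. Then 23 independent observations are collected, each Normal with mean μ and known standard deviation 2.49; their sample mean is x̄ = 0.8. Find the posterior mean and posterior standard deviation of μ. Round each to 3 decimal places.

With known σ, the Normal prior is conjugate. Weight on the data is w = (n/σ²)/(n/σ² + 1/τ₀²) = 3.70962/(3.70962+3.55999) = 0.51029.
Posterior mean = w·x̄ + (1−w)·μ₀ = 0.51029·0.8 + 0.48971·-0.42 = 0.203. Posterior variance = 1/(3.70962+3.55999) = 0.137559, so SD = 0.371.

Posterior mean ≈ 0.203; posterior SD ≈ 0.371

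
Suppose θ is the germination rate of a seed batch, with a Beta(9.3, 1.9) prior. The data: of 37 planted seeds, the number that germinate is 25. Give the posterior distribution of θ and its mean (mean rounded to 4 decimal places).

Posterior: Beta(34.3, 13.9); mean ≈ 0.7116

The binomial likelihood is conjugate to the Beta prior: with 25 successes and 12 failures, the posterior is Beta(9.3+25, 1.9+12) = Beta(34.3, 13.9).
E[θ | data] = 34.3/(34.3+13.9) = 0.7116.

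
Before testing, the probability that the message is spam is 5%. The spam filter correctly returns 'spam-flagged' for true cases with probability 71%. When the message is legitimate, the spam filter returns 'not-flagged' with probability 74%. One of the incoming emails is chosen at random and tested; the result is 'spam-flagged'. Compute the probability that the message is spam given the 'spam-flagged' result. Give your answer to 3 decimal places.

P(H | E) ≈ 0.126

Write H for 'the message is spam'. Prior odds H:¬H = 0.05/0.95 = 0.052632. For the 'spam-flagged' outcome, the likelihood ratio is 0.71/0.26 = 2.7308.
Posterior odds = 0.052632 × 2.7308 = 0.14372, so P(H|E) = 0.14372/(1+0.14372) = 0.126.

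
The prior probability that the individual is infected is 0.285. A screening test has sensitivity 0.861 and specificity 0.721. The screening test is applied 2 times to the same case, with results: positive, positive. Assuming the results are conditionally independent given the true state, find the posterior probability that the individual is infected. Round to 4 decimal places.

Let H be the event that the individual is infected; start with P(H) = 0.285. P('positive'|H) = 0.861, P('positive'|¬H) = 0.279.
Update on result 1 ('positive'): P(H) ← 0.861·0.2850 / (0.861·0.2850 + 0.279·0.7150) = 0.24538/0.44487 = 0.5516.
Update on result 2 ('positive'): P(H) ← 0.861·0.5516 / (0.861·0.5516 + 0.279·0.4484) = 0.47492/0.60002 = 0.7915.

Posterior P(H) ≈ 0.7915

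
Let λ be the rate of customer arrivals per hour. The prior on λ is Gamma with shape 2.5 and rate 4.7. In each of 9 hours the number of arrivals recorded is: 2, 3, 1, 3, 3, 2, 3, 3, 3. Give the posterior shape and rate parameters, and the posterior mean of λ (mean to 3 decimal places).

Posterior: Gamma(shape=25.5, rate=13.7); mean ≈ 1.861

Total count ∑xᵢ = 23 over n = 9 hours.
Gamma is conjugate to the Poisson likelihood: posterior is Gamma(shape = 2.5+23 = 25.5, rate = 4.7+9 = 13.7).
E[λ | data] = 25.5/13.7 = 1.861.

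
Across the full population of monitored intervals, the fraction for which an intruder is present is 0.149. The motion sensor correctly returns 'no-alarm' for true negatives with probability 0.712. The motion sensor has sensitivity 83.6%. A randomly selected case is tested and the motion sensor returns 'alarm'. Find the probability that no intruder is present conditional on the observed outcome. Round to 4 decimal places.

P(¬H | E) ≈ 0.6630

Write H for 'an intruder is present'. Prior odds H:¬H = 0.149/0.851 = 0.17509. For the 'alarm' outcome, the likelihood ratio is 0.836/0.288 = 2.9028.
Posterior odds = 0.17509 × 2.9028 = 0.50824, so P(H|E) = 0.50824/(1+0.50824) = 0.3370. Then P(¬H|E) = 1 − 0.3370 = 0.6630.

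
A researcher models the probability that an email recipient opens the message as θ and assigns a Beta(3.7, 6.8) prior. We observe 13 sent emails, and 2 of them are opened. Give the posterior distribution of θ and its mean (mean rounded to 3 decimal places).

Posterior: Beta(5.7, 17.8); mean ≈ 0.243

The binomial likelihood is conjugate to the Beta prior: with 2 successes and 11 failures, the posterior is Beta(3.7+2, 6.8+11) = Beta(5.7, 17.8).
E[θ | data] = 5.7/(5.7+17.8) = 0.243.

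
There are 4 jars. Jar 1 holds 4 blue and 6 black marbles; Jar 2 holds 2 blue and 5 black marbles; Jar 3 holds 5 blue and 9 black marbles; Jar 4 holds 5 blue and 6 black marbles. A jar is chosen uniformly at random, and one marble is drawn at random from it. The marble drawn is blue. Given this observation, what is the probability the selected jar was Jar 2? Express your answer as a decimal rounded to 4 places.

Posterior probability ≈ 0.1908

P(blue|Jar 1) = 0.4; P(blue|Jar 2) = 0.2857; P(blue|Jar 3) = 0.3571; P(blue|Jar 4) = 0.4545.
Prior × likelihood for each source: 0.25·0.4=0.1000, 0.25·0.2857=0.07143, 0.25·0.3571=0.08929, 0.25·0.4545=0.1136. Summing gives P(blue) = 0.37435.
P(Jar 2 | blue) = 0.07143 / 0.37435 = 0.1908.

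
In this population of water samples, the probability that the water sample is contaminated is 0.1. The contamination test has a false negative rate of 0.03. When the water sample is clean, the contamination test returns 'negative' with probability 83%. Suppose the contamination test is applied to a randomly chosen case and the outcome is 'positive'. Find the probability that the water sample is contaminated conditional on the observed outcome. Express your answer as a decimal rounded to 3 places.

Write H for 'the water sample is contaminated'. Prior odds H:¬H = 0.1/0.9 = 0.11111. For the 'positive' outcome, the likelihood ratio is 0.97/0.17 = 5.7059.
Posterior odds = 0.11111 × 5.7059 = 0.63399, so P(H|E) = 0.63399/(1+0.63399) = 0.388.

P(H | E) ≈ 0.388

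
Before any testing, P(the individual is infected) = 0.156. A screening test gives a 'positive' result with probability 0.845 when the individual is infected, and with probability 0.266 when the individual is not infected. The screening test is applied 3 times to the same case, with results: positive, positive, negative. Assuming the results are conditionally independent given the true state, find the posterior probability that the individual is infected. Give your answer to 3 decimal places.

Posterior P(H) ≈ 0.283

Let H be the event that the individual is infected; start with P(H) = 0.156. P('positive'|H) = 0.845, P('positive'|¬H) = 0.266.
Update on result 1 ('positive'): P(H) ← 0.845·0.1560 / (0.845·0.1560 + 0.266·0.8440) = 0.13182/0.35632 = 0.3699.
Update on result 2 ('positive'): P(H) ← 0.845·0.3699 / (0.845·0.3699 + 0.266·0.6301) = 0.31260/0.48020 = 0.6510.
Update on result 3 ('negative'): P(H) ← 0.155·0.6510 / (0.155·0.6510 + 0.734·0.3490) = 0.10090/0.35708 = 0.2826.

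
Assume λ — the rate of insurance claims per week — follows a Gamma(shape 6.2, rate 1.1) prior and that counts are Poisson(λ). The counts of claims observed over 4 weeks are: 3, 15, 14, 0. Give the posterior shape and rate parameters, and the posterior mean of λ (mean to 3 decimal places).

Total count ∑xᵢ = 32 over n = 4 weeks.
Gamma is conjugate to the Poisson likelihood: posterior is Gamma(shape = 6.2+32 = 38.2, rate = 1.1+4 = 5.1).
E[λ | data] = 38.2/5.1 = 7.490.

Posterior: Gamma(shape=38.2, rate=5.1); mean ≈ 7.490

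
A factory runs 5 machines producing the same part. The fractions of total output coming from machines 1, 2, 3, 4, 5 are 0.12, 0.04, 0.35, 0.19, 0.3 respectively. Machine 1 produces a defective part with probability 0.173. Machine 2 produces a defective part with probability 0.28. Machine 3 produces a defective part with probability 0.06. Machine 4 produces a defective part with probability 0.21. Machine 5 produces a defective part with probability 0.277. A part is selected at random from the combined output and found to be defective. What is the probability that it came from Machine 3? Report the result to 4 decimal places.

Tabulate prior·likelihood by source: [1] prior 0.12, lik 0.173, product 0.02076; [2] prior 0.04, lik 0.28, product 0.01120; [3] prior 0.35, lik 0.06, product 0.02100; [4] prior 0.19, lik 0.21, product 0.03990; [5] prior 0.3, lik 0.277, product 0.08310.
Normalizing constant = 0.17596; the posterior for Machine 3 is its product over the sum, 0.02100/0.17596 = 0.1193.

Posterior probability ≈ 0.1193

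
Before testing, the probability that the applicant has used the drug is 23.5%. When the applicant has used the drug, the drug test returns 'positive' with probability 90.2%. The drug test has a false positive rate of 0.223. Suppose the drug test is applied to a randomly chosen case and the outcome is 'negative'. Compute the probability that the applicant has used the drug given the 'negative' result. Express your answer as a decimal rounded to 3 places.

Let H be the event that the applicant has used the drug. P(H) = 0.235, so P(¬H) = 0.765. With E the 'negative' result, P(E|H) = 0.098 and P(E|¬H) = 0.777.
P(E) = 0.098·0.235 + 0.777·0.765 = 0.023030 + 0.59441 = 0.61744.
By Bayes' theorem, P(H|E) = 0.023030 / 0.61744 = 0.037.

P(H | E) ≈ 0.037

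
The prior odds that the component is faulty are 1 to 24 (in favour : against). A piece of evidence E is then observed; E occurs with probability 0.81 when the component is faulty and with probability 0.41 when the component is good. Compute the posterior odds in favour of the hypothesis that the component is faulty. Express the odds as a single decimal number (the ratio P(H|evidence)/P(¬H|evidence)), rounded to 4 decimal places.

Posterior odds ≈ 0.0823

Prior odds = 1/24 = 0.041667.
Likelihood ratio for E = 0.81/0.41 = 1.9756.
Posterior odds = prior odds × LR = 0.082317.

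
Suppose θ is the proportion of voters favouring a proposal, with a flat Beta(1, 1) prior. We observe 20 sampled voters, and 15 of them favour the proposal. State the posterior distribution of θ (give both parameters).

Posterior: Beta(16, 6)

The binomial likelihood is conjugate to the Beta prior: with 15 successes and 5 failures, the posterior is Beta(1+15, 1+5) = Beta(16, 6).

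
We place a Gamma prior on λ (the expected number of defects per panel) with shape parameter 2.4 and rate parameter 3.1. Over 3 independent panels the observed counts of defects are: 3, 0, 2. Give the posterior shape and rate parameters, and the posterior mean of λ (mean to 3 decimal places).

Total count ∑xᵢ = 5 over n = 3 panels.
Gamma is conjugate to the Poisson likelihood: posterior is Gamma(shape = 2.4+5 = 7.4, rate = 3.1+3 = 6.1).
Posterior mean = shape/rate = 7.4/6.1 = 1.213.

Posterior: Gamma(shape=7.4, rate=6.1); mean ≈ 1.213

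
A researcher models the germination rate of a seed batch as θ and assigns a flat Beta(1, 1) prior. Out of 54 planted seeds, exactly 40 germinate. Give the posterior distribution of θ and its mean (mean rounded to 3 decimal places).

Posterior: Beta(41, 15); mean ≈ 0.732

The binomial likelihood is conjugate to the Beta prior: with 40 successes and 14 failures, the posterior is Beta(1+40, 1+14) = Beta(41, 15).
Posterior mean = α/(α+β) = 41/56 = 0.732.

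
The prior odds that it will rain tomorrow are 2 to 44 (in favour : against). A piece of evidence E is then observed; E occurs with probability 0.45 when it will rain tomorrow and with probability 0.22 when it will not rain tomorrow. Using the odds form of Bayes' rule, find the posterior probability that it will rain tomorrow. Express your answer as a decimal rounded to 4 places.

Posterior probability ≈ 0.0851

Prior odds = 2/44 = 0.045455. In log-odds, ln(0.045455) = -3.0910.
Add log likelihood ratio: ln(2.0455) = 0.71562.
Posterior log-odds = -2.3754, so posterior odds = exp(-2.3754) = 0.092975. Converting, P(H|E) = 0.092975/1.0930 = 0.0851.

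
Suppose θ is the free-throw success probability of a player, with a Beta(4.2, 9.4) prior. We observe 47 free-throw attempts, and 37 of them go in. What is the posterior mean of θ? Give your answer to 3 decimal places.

The binomial likelihood is conjugate to the Beta prior: with 37 successes and 10 failures, the posterior is Beta(4.2+37, 9.4+10) = Beta(41.2, 19.4).
E[θ | data] = 41.2/(41.2+19.4) = 0.680.

Posterior mean ≈ 0.680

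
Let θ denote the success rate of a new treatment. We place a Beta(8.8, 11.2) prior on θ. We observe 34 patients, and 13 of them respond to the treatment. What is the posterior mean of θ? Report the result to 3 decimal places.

Posterior mean ≈ 0.404

Observing 13 successes and 21 failures updates Beta(8.8, 11.2) by adding the success and failure counts to the two shape parameters: α = 8.8+13 = 21.8, β = 11.2+21 = 32.2.
Posterior mean = α/(α+β) = 21.8/54 = 0.404.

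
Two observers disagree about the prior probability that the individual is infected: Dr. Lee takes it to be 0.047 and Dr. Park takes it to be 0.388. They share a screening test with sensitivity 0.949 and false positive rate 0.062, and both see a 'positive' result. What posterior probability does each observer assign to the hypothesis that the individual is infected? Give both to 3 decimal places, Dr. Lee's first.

Dr. Lee: 0.430; Dr. Park: 0.907

P('+'|H) = 0.949, P('+'|¬H) = 0.062.
Dr. Lee: numerator 0.949·0.047 = 0.044603; evidence = 0.044603+0.062·0.953 = 0.10369; posterior = 0.430.
Dr. Park: numerator 0.949·0.388 = 0.36821; evidence = 0.36821+0.062·0.612 = 0.40616; posterior = 0.907.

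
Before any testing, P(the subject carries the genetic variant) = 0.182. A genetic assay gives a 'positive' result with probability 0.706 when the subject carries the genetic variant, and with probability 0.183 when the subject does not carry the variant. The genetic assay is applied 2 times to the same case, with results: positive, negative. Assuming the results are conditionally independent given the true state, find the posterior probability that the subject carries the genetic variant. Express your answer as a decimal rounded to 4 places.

Posterior P(H) ≈ 0.2360

With H the event that the subject carries the genetic variant, the joint likelihood of the observed sequence is P(data|H) = 0.706·0.294 = 0.20756 and P(data|¬H) = 0.183·0.817 = 0.14951.
Bayes: P(H|data) = 0.182·0.20756 / (0.182·0.20756 + 0.818·0.14951) = 0.037777/0.16008 = 0.2360.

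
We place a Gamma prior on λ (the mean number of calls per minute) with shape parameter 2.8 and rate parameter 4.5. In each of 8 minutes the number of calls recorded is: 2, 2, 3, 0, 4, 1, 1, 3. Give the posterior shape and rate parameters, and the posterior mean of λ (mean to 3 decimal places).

Total count ∑xᵢ = 16 over n = 8 minutes.
Gamma is conjugate to the Poisson likelihood: posterior is Gamma(shape = 2.8+16 = 18.8, rate = 4.5+8 = 12.5).
Posterior mean = shape/rate = 18.8/12.5 = 1.504.

Posterior: Gamma(shape=18.8, rate=12.5); mean ≈ 1.504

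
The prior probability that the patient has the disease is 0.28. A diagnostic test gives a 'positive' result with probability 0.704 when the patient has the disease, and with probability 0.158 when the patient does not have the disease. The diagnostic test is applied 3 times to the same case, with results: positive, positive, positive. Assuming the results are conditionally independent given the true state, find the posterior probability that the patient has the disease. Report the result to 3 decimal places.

With H the event that the patient has the disease, the joint likelihood of the observed sequence is P(data|H) = 0.704·0.704·0.704 = 0.34891 and P(data|¬H) = 0.158·0.158·0.158 = 0.0039443.
Bayes: P(H|data) = 0.28·0.34891 / (0.28·0.34891 + 0.72·0.0039443) = 0.097696/0.10054 = 0.9718.

Posterior P(H) ≈ 0.972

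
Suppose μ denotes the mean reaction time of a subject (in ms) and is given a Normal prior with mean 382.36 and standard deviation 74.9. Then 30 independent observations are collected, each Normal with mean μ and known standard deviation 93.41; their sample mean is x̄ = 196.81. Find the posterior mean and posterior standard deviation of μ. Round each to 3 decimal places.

Posterior mean ≈ 205.956; posterior SD ≈ 16.629

With known σ, the Normal prior is conjugate. Weight on the data is w = (n/σ²)/(n/σ² + 1/τ₀²) = 0.00343823/(0.00343823+0.00017825) = 0.95071.
Posterior mean = w·x̄ + (1−w)·μ₀ = 0.95071·196.81 + 0.049289·382.36 = 205.956. Posterior variance = 1/(0.00343823+0.00017825) = 276.512, so SD = 16.629.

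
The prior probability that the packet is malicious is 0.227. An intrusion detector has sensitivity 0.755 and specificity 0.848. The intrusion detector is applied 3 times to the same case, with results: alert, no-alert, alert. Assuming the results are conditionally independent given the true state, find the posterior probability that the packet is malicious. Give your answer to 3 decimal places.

With H the event that the packet is malicious, the joint likelihood of the observed sequence is P(data|H) = 0.755·0.245·0.755 = 0.13966 and P(data|¬H) = 0.152·0.848·0.152 = 0.019592.
Bayes: P(H|data) = 0.227·0.13966 / (0.227·0.13966 + 0.773·0.019592) = 0.031702/0.046847 = 0.6767.

Posterior P(H) ≈ 0.677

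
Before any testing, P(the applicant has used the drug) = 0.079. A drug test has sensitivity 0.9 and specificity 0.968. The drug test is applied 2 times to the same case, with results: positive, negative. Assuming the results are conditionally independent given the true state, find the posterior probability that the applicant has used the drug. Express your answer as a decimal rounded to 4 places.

Posterior P(H) ≈ 0.1995

Let H be the event that the applicant has used the drug; start with P(H) = 0.079. P('positive'|H) = 0.9, P('positive'|¬H) = 0.032.
Update on result 1 ('positive'): P(H) ← 0.9·0.0790 / (0.9·0.0790 + 0.032·0.9210) = 0.071100/0.10057 = 0.7070.
Update on result 2 ('negative'): P(H) ← 0.1·0.7070 / (0.1·0.7070 + 0.968·0.2930) = 0.070696/0.35436 = 0.1995.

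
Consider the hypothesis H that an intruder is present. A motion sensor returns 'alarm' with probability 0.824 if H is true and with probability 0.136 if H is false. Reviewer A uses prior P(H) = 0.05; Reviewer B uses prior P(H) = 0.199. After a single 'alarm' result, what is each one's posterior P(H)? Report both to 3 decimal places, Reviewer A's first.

The likelihood ratio for an 'alarm' result is 0.824/0.136 = 6.0588.
Reviewer A: prior odds 0.05/0.95 = 0.052632; posterior odds 0.31889; posterior probability 0.242.
Reviewer B: prior odds 0.199/0.801 = 0.24844; posterior odds 1.5053; posterior probability 0.601.

Reviewer A: 0.242; Reviewer B: 0.601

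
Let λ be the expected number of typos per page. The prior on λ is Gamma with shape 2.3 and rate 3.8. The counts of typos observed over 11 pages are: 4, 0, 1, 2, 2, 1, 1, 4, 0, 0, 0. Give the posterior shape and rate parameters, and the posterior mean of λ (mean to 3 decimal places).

Posterior: Gamma(shape=17.3, rate=14.8); mean ≈ 1.169

The Poisson likelihood adds the total count to the shape and the number of exposure periods to the rate. Here ∑xᵢ = 15 and n = 11, so shape 2.3→17.3 and rate 3.8→14.8.
Posterior mean = shape/rate = 17.3/14.8 = 1.169.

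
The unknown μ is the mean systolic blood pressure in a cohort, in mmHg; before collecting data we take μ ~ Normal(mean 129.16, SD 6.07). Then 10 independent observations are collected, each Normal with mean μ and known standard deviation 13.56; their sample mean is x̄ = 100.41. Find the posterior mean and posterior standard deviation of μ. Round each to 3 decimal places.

Posterior mean ≈ 109.981; posterior SD ≈ 3.502

With known σ, the Normal prior is conjugate. Weight on the data is w = (n/σ²)/(n/σ² + 1/τ₀²) = 0.0543852/(0.0543852+0.0271408) = 0.66709.
Posterior mean = w·x̄ + (1−w)·μ₀ = 0.66709·100.41 + 0.33291·129.16 = 109.981. Posterior variance = 1/(0.0543852+0.0271408) = 12.2660, so SD = 3.502.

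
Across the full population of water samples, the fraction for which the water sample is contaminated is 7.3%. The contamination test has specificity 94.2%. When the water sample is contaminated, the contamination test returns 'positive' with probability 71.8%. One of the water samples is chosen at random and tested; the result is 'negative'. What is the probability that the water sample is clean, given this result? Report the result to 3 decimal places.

Let H be the event that the water sample is contaminated. P(H) = 0.073, so P(¬H) = 0.927. With E the 'negative' result, P(E|H) = 0.282 and P(E|¬H) = 0.942.
P(E) = 0.282·0.073 + 0.942·0.927 = 0.020586 + 0.87323 = 0.89382.
By Bayes' theorem, P(H|E) = 0.020586 / 0.89382 = 0.023. Hence P(¬H|E) = 1 − 0.023 = 0.977.

P(¬H | E) ≈ 0.977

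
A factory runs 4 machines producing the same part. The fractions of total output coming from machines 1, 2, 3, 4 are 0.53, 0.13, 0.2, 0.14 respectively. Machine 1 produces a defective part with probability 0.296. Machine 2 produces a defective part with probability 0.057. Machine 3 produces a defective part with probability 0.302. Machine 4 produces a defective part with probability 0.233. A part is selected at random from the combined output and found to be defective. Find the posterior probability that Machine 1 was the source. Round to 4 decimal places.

Posterior probability ≈ 0.6097

P(defective|M1) = 0.296; P(defective|M2) = 0.057; P(defective|M3) = 0.302; P(defective|M4) = 0.233.
Prior × likelihood for each source: 0.53·0.296=0.1569, 0.13·0.057=0.007410, 0.2·0.302=0.06040, 0.14·0.233=0.03262. Summing gives P(defective) = 0.25731.
P(Machine 1 | defective) = 0.1569 / 0.25731 = 0.6097.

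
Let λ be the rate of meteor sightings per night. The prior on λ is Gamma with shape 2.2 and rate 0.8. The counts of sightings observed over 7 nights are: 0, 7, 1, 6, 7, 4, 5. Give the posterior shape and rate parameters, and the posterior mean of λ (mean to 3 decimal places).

Posterior: Gamma(shape=32.2, rate=7.8); mean ≈ 4.128

The Poisson likelihood adds the total count to the shape and the number of exposure periods to the rate. Here ∑xᵢ = 30 and n = 7, so shape 2.2→32.2 and rate 0.8→7.8.
Posterior mean = shape/rate = 32.2/7.8 = 4.128.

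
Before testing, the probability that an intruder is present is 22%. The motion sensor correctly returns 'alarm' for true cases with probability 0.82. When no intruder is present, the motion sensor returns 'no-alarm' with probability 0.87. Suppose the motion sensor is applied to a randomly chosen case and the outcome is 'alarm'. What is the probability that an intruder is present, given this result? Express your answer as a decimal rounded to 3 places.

P(H | E) ≈ 0.640

Write H for 'an intruder is present'. Prior odds H:¬H = 0.22/0.78 = 0.28205. For the 'alarm' outcome, the likelihood ratio is 0.82/0.13 = 6.3077.
Posterior odds = 0.28205 × 6.3077 = 1.7791, so P(H|E) = 1.7791/(1+1.7791) = 0.640.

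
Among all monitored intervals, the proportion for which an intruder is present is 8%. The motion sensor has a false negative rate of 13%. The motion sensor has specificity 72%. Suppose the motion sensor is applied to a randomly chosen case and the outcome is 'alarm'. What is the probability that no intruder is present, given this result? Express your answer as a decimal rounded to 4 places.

P(¬H | E) ≈ 0.7873

Let H be the event that an intruder is present. P(H) = 0.08, so P(¬H) = 0.92. With E the 'alarm' result, P(E|H) = 0.87 and P(E|¬H) = 0.28.
P(E) = 0.87·0.08 + 0.28·0.92 = 0.069600 + 0.25760 = 0.32720.
By Bayes' theorem, P(H|E) = 0.069600 / 0.32720 = 0.2127. Hence P(¬H|E) = 1 − 0.2127 = 0.7873.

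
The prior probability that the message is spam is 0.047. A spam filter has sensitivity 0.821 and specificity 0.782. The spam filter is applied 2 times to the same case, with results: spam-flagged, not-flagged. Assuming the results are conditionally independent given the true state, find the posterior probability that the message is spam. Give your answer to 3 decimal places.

Posterior P(H) ≈ 0.041

With H the event that the message is spam, the joint likelihood of the observed sequence is P(data|H) = 0.821·0.179 = 0.14696 and P(data|¬H) = 0.218·0.782 = 0.17048.
Bayes: P(H|data) = 0.047·0.14696 / (0.047·0.14696 + 0.953·0.17048) = 0.0069071/0.16937 = 0.0408.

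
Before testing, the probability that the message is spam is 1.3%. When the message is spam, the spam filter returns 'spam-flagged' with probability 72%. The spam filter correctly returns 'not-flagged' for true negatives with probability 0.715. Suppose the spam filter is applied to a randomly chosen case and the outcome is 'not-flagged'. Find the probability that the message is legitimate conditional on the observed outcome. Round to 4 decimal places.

P(¬H | E) ≈ 0.9949

Write H for 'the message is spam'. Prior odds H:¬H = 0.013/0.987 = 0.013171. For the 'not-flagged' outcome, the likelihood ratio is 0.28/0.715 = 0.39161.
Posterior odds = 0.013171 × 0.39161 = 0.0051580, so P(H|E) = 0.0051580/(1+0.0051580) = 0.0051. Then P(¬H|E) = 1 − 0.0051 = 0.9949.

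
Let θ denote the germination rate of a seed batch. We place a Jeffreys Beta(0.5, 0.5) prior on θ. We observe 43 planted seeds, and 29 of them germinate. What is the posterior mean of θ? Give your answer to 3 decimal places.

The binomial likelihood is conjugate to the Beta prior: with 29 successes and 14 failures, the posterior is Beta(0.5+29, 0.5+14) = Beta(29.5, 14.5).
Posterior mean = α/(α+β) = 29.5/44 = 0.670.

Posterior mean ≈ 0.670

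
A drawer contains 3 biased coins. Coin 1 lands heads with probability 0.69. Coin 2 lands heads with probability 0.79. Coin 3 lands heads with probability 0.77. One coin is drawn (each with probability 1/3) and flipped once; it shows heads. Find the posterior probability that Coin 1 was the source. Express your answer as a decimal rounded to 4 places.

Posterior probability ≈ 0.3067

P(heads|C1) = 0.69; P(heads|C2) = 0.79; P(heads|C3) = 0.77.
Prior × likelihood for each source: 0.333333·0.69=0.2300, 0.333333·0.79=0.2633, 0.333333·0.77=0.2567. Summing gives P(heads) = 0.75000.
P(Coin 1 | heads) = 0.2300 / 0.75000 = 0.3067.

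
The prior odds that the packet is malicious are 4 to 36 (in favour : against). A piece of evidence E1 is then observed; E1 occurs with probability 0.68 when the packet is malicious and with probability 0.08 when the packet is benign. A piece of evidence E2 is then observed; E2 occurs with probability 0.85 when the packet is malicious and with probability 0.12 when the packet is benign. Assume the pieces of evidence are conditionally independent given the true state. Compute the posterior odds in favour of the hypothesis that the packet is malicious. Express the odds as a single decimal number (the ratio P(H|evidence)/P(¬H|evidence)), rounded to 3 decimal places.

Posterior odds ≈ 6.690

Prior odds = 4/36 = 0.11111. In log-odds, ln(0.11111) = -2.1972.
Add log likelihood ratios: ln(8.5000) + ln(7.0833) = 4.0978.
Posterior log-odds = 1.9006, so posterior odds = exp(1.9006) = 6.6898.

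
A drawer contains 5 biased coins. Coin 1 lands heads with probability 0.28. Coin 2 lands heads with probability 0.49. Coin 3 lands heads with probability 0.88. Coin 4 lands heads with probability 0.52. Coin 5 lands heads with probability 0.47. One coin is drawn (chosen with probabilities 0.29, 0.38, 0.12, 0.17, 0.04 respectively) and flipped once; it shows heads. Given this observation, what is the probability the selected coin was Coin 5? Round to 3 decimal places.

Tabulate prior·likelihood by source: [1] prior 0.29, lik 0.28, product 0.08120; [2] prior 0.38, lik 0.49, product 0.1862; [3] prior 0.12, lik 0.88, product 0.1056; [4] prior 0.17, lik 0.52, product 0.08840; [5] prior 0.04, lik 0.47, product 0.01880.
Normalizing constant = 0.48020; the posterior for Coin 5 is its product over the sum, 0.01880/0.48020 = 0.039.

Posterior probability ≈ 0.039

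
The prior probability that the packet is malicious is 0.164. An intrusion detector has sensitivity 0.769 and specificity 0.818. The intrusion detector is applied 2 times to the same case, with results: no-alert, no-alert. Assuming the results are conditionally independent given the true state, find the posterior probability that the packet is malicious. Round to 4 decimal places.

Posterior P(H) ≈ 0.0154

Let H be the event that the packet is malicious; start with P(H) = 0.164. P('alert'|H) = 0.769, P('alert'|¬H) = 0.182.
Update on result 1 ('no-alert'): P(H) ← 0.231·0.1640 / (0.231·0.1640 + 0.818·0.8360) = 0.037884/0.72173 = 0.0525.
Update on result 2 ('no-alert'): P(H) ← 0.231·0.0525 / (0.231·0.0525 + 0.818·0.9475) = 0.012125/0.78719 = 0.0154.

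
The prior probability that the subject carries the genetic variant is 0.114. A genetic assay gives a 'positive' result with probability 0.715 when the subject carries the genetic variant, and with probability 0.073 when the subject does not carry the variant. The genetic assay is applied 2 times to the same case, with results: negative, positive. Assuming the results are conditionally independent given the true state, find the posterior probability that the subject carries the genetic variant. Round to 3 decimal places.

With H the event that the subject carries the genetic variant, the joint likelihood of the observed sequence is P(data|H) = 0.285·0.715 = 0.20377 and P(data|¬H) = 0.927·0.073 = 0.067671.
Bayes: P(H|data) = 0.114·0.20377 / (0.114·0.20377 + 0.886·0.067671) = 0.023230/0.083187 = 0.2793.

Posterior P(H) ≈ 0.279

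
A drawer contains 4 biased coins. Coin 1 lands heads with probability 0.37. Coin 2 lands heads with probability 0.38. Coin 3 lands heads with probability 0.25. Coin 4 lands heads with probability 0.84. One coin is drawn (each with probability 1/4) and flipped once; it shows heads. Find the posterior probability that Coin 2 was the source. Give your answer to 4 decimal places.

P(heads|C1) = 0.37; P(heads|C2) = 0.38; P(heads|C3) = 0.25; P(heads|C4) = 0.84.
Prior × likelihood for each source: 0.25·0.37=0.09250, 0.25·0.38=0.09500, 0.25·0.25=0.06250, 0.25·0.84=0.2100. Summing gives P(heads) = 0.46000.
P(Coin 2 | heads) = 0.09500 / 0.46000 = 0.2065.

Posterior probability ≈ 0.2065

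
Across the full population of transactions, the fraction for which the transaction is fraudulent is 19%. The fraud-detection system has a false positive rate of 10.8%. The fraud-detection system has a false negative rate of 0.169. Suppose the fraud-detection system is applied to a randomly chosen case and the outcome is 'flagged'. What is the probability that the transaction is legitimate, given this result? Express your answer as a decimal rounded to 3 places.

P(¬H | E) ≈ 0.357

Write H for 'the transaction is fraudulent'. Prior odds H:¬H = 0.19/0.81 = 0.23457. For the 'flagged' outcome, the likelihood ratio is 0.831/0.108 = 7.6944.
Posterior odds = 0.23457 × 7.6944 = 1.8049, so P(H|E) = 1.8049/(1+1.8049) = 0.643. Then P(¬H|E) = 1 − 0.643 = 0.357.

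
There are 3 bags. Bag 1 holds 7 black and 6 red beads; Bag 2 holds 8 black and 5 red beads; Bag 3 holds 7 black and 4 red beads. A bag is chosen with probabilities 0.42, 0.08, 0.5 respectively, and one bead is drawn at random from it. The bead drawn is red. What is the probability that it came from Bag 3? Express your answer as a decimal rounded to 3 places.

Tabulate prior·likelihood by source: [1] prior 0.42, lik 0.4615, product 0.1938; [2] prior 0.08, lik 0.3846, product 0.03077; [3] prior 0.5, lik 0.3636, product 0.1818.
Normalizing constant = 0.40643; the posterior for Bag 3 is its product over the sum, 0.1818/0.40643 = 0.447.

Posterior probability ≈ 0.447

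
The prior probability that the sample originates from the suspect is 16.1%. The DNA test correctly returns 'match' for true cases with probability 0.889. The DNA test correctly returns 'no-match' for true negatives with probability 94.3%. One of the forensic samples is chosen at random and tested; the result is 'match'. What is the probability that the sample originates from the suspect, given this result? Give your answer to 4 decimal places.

Write H for 'the sample originates from the suspect'. Prior odds H:¬H = 0.161/0.839 = 0.19190. For the 'match' outcome, the likelihood ratio is 0.889/0.057 = 15.596.
Posterior odds = 0.19190 × 15.596 = 2.9929, so P(H|E) = 2.9929/(1+2.9929) = 0.7496.

P(H | E) ≈ 0.7496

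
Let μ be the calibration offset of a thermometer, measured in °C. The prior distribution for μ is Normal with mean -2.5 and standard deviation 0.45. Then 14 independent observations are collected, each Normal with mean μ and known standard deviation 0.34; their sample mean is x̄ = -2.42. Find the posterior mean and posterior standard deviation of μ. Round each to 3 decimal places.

Posterior mean ≈ -2.423; posterior SD ≈ 0.089

With known σ, the Normal prior is conjugate. Weight on the data is w = (n/σ²)/(n/σ² + 1/τ₀²) = 121.107/(121.107+4.93827) = 0.96082.
Posterior mean = w·x̄ + (1−w)·μ₀ = 0.96082·-2.42 + 0.039178·-2.5 = -2.423. Posterior variance = 1/(121.107+4.93827) = 0.00793364, so SD = 0.089.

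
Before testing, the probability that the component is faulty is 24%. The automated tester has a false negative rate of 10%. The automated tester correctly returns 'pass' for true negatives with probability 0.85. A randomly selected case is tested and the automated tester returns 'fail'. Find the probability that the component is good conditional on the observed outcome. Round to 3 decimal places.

P(¬H | E) ≈ 0.345

Let H be the event that the component is faulty. P(H) = 0.24, so P(¬H) = 0.76. With E the 'fail' result, P(E|H) = 0.9 and P(E|¬H) = 0.15.
P(E) = 0.9·0.24 + 0.15·0.76 = 0.21600 + 0.11400 = 0.33000.
By Bayes' theorem, P(H|E) = 0.21600 / 0.33000 = 0.655. Hence P(¬H|E) = 1 − 0.655 = 0.345.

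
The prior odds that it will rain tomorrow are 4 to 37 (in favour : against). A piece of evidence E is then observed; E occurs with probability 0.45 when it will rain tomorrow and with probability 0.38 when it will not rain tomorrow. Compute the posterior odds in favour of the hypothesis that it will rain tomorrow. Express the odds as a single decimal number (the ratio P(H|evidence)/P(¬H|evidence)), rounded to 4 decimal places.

Posterior odds ≈ 0.1280

Prior odds = 4/37 = 0.10811. In log-odds, ln(0.10811) = -2.2246.
Add log likelihood ratio: ln(1.1842) = 0.16908.
Posterior log-odds = -2.0555, so posterior odds = exp(-2.0555) = 0.12802.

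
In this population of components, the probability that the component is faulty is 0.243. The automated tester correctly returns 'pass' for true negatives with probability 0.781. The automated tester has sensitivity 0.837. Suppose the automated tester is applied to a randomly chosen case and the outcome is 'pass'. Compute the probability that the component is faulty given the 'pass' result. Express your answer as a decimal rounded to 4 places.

Let H be the event that the component is faulty. P(H) = 0.243, so P(¬H) = 0.757. With E the 'pass' result, P(E|H) = 0.163 and P(E|¬H) = 0.781.
P(E) = 0.163·0.243 + 0.781·0.757 = 0.039609 + 0.59122 = 0.63083.
By Bayes' theorem, P(H|E) = 0.039609 / 0.63083 = 0.0628.

P(H | E) ≈ 0.0628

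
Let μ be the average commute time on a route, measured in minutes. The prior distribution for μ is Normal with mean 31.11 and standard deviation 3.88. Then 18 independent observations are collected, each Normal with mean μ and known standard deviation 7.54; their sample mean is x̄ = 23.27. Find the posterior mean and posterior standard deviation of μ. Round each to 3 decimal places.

Posterior mean ≈ 24.630; posterior SD ≈ 1.616

Prior precision 1/τ₀² = 1/3.88² = 0.0664258; data precision n/σ² = 18/7.54² = 0.316614.
Posterior precision = 0.0664258 + 0.316614 = 0.383040, giving posterior SD = 1/√0.383040 = 1.616.
Posterior mean = (0.0664258·31.11 + 0.316614·23.27) / 0.383040 = 24.630.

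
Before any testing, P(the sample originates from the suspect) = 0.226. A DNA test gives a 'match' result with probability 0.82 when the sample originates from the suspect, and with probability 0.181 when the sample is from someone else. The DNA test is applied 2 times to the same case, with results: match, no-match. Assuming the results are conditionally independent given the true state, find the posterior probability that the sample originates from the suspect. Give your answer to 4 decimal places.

Posterior P(H) ≈ 0.2252

With H the event that the sample originates from the suspect, the joint likelihood of the observed sequence is P(data|H) = 0.82·0.18 = 0.14760 and P(data|¬H) = 0.181·0.819 = 0.14824.
Bayes: P(H|data) = 0.226·0.14760 / (0.226·0.14760 + 0.774·0.14824) = 0.033358/0.14809 = 0.2252.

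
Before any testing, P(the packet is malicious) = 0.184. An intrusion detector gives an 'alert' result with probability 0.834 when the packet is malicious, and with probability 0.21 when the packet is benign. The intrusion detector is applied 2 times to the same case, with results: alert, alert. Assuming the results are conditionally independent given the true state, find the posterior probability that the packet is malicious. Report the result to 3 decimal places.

Posterior P(H) ≈ 0.781

Let H be the event that the packet is malicious; start with P(H) = 0.184. P('alert'|H) = 0.834, P('alert'|¬H) = 0.21.
Update on result 1 ('alert'): P(H) ← 0.834·0.1840 / (0.834·0.1840 + 0.21·0.8160) = 0.15346/0.32482 = 0.4724.
Update on result 2 ('alert'): P(H) ← 0.834·0.4724 / (0.834·0.4724 + 0.21·0.5276) = 0.39401/0.50480 = 0.7805.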